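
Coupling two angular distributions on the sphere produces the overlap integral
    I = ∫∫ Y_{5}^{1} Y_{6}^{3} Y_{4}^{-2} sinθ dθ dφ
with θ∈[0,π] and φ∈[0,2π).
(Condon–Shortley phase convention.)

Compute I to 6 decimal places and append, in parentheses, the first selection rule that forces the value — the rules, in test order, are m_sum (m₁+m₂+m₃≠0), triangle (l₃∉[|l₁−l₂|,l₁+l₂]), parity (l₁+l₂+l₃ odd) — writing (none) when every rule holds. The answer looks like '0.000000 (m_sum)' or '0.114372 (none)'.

0.000000 (m_sum)

1 + 3 − 2 = 2 ≠ 0: azimuthal integral kills it; I = 0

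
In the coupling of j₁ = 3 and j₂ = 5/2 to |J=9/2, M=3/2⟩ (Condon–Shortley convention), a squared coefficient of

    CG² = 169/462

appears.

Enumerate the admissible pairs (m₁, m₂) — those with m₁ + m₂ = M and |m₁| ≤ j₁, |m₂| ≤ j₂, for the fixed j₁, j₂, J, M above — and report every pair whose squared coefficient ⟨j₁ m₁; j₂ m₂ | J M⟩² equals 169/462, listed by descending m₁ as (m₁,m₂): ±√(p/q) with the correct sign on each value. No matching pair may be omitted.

Admissible pairs with m₁+m₂ = M = 3/2: (-1,5/2), (0,3/2), (1,1/2), (2,-1/2), (3,-3/2)
  (m₁,m₂)=(3,-3/2): CG² = 8/77, CG = +√(8/77)
  (m₁,m₂)=(2,-1/2): CG² = 169/462, CG = +√(169/462)   ← matches the target
  (m₁,m₂)=(1,1/2): CG² = 5/231, CG = +√(5/231)
  (m₁,m₂)=(0,3/2): CG² = 45/154, CG = −√(45/154)
  (m₁,m₂)=(-1,5/2): CG² = 50/231, CG = −√(50/231)
Pairs with CG² = 169/462: (2,-1/2): +√(169/462)

(2,-1/2): +√(169/462)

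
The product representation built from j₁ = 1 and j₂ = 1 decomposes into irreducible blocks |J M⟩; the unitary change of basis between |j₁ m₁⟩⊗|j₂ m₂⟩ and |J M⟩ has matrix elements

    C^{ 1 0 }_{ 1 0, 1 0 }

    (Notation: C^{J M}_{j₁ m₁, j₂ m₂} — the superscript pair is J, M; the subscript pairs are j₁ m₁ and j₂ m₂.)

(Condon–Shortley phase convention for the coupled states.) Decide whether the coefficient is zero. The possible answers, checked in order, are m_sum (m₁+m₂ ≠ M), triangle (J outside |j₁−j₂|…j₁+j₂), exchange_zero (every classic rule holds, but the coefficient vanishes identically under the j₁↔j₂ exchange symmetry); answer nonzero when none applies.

exchange_zero

m-sum: m₁+m₂ = 0+0 = 0, M = 0  ✓
triangle: |j₁−j₂| = 0 ≤ J = 1 ≤ j₁+j₂ = 2  ✓
exchange: j₁=j₂ and m₁=m₂, and (−1)^(j₁+j₂−J) = (−1)^1 = −1 forces ⟨j₁m₁;j₂m₂|JM⟩ = −⟨j₂m₂;j₁m₁|JM⟩ = −⟨j₁m₁;j₂m₂|JM⟩ ⇒ the coefficient vanishes identically
Racah sum check: Σ_k collapses to 0 ⇒ CG = 0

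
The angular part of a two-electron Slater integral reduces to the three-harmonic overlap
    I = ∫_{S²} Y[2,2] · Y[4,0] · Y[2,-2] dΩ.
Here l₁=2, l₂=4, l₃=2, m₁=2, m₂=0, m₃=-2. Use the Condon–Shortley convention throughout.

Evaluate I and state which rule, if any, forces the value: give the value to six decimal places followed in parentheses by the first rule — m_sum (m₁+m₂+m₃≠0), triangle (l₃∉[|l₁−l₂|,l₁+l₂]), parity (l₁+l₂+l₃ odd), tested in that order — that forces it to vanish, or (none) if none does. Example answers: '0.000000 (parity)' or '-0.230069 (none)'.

0.040299 (none)

Rules hold: Σm=0, L=8 even, 2≤2≤6.
N = 5·9·5 = 225
Δ = 4!·0!·4!/9! = 1/630
Racah Σ t=2..2: t=2:+1/16 = 1/16
⇒ 3j(2 4 2; 0 0 0)² = 2/35, sgn +1
Racah Σ t=0..0: t=0:+1/576 = 1/576
⇒ 3j(2 4 2; 2 0 -2)² = 1/630, sgn +1
4πI² = N·(3j₀)²·(3jₘ)² = 1/49
I = +1·√(0.0204082/4π) = 0.04029926
No selection rule forces the value: the integral is nonzero (none).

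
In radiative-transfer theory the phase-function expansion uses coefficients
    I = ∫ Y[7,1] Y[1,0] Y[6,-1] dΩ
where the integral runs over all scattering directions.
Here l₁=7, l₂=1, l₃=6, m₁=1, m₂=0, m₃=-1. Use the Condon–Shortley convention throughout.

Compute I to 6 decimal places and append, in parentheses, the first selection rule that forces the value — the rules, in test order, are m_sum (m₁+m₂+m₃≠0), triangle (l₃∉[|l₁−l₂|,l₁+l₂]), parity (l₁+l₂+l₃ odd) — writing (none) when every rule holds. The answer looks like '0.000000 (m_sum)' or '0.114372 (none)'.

-0.242415 (none)

Checks pass: Σm=0; 14 even; l₃=6∈[6,8].
(2·7+1)(2·1+1)(2·6+1) = 585
Δ: 2! 12! 0! / 15! → 1/1365
sum: t=1:−1/518400 = -1/518400
3j²(7 1 6; 0 0 0) = Δ·Π!·Σ² = 7/195  (sign -1)
sum: t=1:−1/604800 = -1/604800
3j²(7 1 6; 1 0 -1) = Δ·Π!·Σ² = 16/455  (sign +1)
combine: 4πI² = 585·7/195·16/455 = 48/65
take √, sign -1: I = -0.24241473
No selection rule forces the value: the integral is nonzero (none).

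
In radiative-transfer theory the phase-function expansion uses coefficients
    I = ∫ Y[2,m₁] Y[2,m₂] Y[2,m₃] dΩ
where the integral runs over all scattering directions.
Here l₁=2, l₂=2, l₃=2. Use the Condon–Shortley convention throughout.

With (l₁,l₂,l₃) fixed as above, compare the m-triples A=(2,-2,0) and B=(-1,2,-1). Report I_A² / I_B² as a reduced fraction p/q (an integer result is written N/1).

2/3

Same 2,2,2: normalisation and zero-m 3j drop out of the ratio.
A: Δ: 2! 2! 2! / 7! → 1/630; sum: t=0:+1/8 = 1/8; 3j²(2 2 2; 2 -2 0) = Δ·Π!·Σ² = 2/35  (sign +1)
B: Δ: 2! 2! 2! / 7! → 1/630; sum: t=2:+1/4 = 1/4; 3j²(2 2 2; -1 2 -1) = Δ·Π!·Σ² = 3/35  (sign -1)
I_A²/I_B² = (2/35)/(3/35) = 2/3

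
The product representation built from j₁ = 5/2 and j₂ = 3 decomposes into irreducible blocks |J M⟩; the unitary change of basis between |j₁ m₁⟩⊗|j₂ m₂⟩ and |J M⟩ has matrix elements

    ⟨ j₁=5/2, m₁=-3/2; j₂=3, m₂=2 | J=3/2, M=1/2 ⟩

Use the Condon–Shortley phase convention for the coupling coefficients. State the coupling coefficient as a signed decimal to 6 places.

√[4·4!1!2!/8! · 1!4!5!1!2!1!] = √(192/7)
  +(−1)^3/∏(3,1,1,2,0,0)! = -1/12  (running -1/12)
  +(−1)^4/∏(4,0,0,1,1,1)! = 1/24  (running -1/24)
⟨..|..⟩ = √(192/7)·(-1/24) = -0.218218

-0.218218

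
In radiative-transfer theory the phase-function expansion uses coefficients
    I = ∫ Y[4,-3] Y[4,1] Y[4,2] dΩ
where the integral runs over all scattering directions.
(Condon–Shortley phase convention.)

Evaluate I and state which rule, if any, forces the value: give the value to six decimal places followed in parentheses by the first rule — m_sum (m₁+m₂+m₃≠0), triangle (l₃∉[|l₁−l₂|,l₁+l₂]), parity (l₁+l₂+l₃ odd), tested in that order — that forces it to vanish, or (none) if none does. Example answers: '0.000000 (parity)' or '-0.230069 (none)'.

-0.063661 (none)

m-sum 0 ✓  L=12 even ✓  0≤4≤8 ✓
Π(2lᵢ+1) = 9×9×9 = 729
triangle coeff Δ(4,4,4) = 1/450450
Σ_t [0,4]: t=0:+1/13824 t=1:−1/216 t=2:+1/64 t=3:−1/216 t=4:+1/13824 = 5/768
(3j)²=18/1001 [(4 4 4; 0 0 0)], sign=+1
Σ_t [3,4]: t=3:−1/576 t=4:+1/864 = -1/1728
(3j)²=5/1287 [(4 4 4; -3 1 2)], sign=-1
⇒ 4πI² = 7290/143143
I = (-1)√(7290/143143/(4π)) = -0.06366105
No selection rule forces the value: the integral is nonzero (none).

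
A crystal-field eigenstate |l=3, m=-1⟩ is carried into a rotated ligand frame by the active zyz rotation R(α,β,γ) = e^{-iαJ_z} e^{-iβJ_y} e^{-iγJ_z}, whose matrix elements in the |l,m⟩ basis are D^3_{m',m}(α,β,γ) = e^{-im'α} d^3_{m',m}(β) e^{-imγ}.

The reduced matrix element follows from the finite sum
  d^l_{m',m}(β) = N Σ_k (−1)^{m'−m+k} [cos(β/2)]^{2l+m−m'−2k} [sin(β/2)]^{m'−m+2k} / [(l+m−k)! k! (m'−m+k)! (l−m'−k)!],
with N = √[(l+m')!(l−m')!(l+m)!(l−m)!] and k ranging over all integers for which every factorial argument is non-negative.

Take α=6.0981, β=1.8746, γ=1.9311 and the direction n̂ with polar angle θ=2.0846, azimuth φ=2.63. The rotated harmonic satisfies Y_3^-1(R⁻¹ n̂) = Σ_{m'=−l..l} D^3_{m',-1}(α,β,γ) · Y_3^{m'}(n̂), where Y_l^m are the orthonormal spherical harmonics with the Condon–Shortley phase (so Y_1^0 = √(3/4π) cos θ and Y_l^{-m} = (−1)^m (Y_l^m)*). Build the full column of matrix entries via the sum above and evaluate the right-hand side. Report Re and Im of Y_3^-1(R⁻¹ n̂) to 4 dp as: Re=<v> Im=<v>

Need the full column D^3_{m',-1} for m'=−3..3 at α=6.0981, β=1.8746, γ=1.9311.
cos(β/2)=0.591966, sin(β/2)=0.805963
d^3_{-3,-1}: single k=2 term ⇒ +0.308932;  D = +0.059846+0.303080i
d^3_{-2,-1}: k∈[1..2] ⇒ +0.185268 -0.686856 = -0.501588;  D = -0.004949-0.501564i
d^3_{-1,-1}: k∈[0..2] ⇒ +0.043031 -0.638128 +0.887166 = +0.292069;  D = -0.050914+0.287597i
d^3_{0,-1}: k∈[0..2] ⇒ -0.202951 +1.128620 -0.697369 = +0.228301;  D = -0.080489+0.213641i
d^3_{1,-1}: k∈[0..2] ⇒ +0.478596 -1.182888 +0.274088 = -0.430205;  D = +0.223169-0.367793i
d^3_{2,-1}: k∈[0..1] ⇒ -0.686856 +0.636608 = -0.050249;  D = +0.033527-0.037428i
d^3_{3,-1}: single k=0 term ⇒ +0.572663;  D = -0.454067+0.348951i
Y_3^{m'}(θ=2.0846,φ=2.63) and Σ D·Y over m':
  (+0.0598+0.3031i)·(-0.0099-0.2754i)  (-0.0049-0.5016i)·(-0.1983-0.3253i)  (-0.0509+0.2876i)·(-0.0510-0.0286i)  (-0.0805+0.2136i)·(+0.3287+0.0000i)  (+0.2232-0.3678i)·(+0.0510-0.0286i)  (+0.0335-0.0374i)·(-0.1983+0.3253i)  (-0.4541+0.3490i)·(+0.0099-0.2754i)
Y_3^-1(R⁻¹ n̂) = +0.003065+0.260311i

Re=0.0031 Im=0.2603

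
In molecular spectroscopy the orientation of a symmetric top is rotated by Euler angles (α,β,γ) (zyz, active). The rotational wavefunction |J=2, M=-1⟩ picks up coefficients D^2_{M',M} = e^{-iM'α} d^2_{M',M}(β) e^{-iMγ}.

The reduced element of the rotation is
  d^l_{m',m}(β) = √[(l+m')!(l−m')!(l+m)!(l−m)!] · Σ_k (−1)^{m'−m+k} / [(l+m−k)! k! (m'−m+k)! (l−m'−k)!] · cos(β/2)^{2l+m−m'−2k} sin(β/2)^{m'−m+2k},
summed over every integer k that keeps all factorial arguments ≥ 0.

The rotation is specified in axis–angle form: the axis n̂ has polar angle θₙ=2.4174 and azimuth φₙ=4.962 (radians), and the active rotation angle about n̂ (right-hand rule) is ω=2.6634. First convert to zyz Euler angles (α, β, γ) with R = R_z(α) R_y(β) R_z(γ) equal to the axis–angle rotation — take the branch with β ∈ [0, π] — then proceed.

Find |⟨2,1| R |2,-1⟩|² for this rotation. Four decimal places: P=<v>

Axis–angle → zyz. n̂ = (sinθₙcosφₙ, sinθₙsinφₙ, cosθₙ) = (+0.163663, -0.641998, -0.749035), ω = 2.6634.
R = I cosω + sinω [n̂]ₓ + (1−cosω) n̂n̂ᵀ gives
  R = [-0.837261, +0.146331, -0.526859; -0.543044, -0.109738, +0.832503; +0.064004, +0.983130, +0.171343]
β = atan2(√(R₁₃²+R₂₃²), R₃₃) = 1.398604; α = atan2(R₂₃, R₁₃) mod 2π = 2.135029; γ = atan2(R₃₂, −R₃₁) mod 2π = 1.635807
D^2_{1,-1}(2.1350,1.3986,1.6358) = e^{-i·1·2.1350}·d^2_{1,-1}(1.3986)·e^{-i·-1·1.6358}. Compute d first:
With c≡cos(β/2)=0.765292 and s≡sin(β/2)=0.643684, N=[6·1·1·6]^{1/2}=6.000000
Admissible k: 0..1 (factorial args all ≥0)
  k=0: (−1)^2·6.0000/(2)·0.7653^2·0.6437^2 = +0.727981
  k=1: (−1)^3·6.0000/(6)·0.7653^0·0.6437^4 = -0.171668
d^2_{1,-1}(1.3986) = +0.727981 -0.171668 = +0.556313
|D^2_{1,-1}|² = |d^2_{1,-1}(β)|² = (+0.556313)² = 0.309484 (the z-rotation phases have unit modulus)

P=0.3095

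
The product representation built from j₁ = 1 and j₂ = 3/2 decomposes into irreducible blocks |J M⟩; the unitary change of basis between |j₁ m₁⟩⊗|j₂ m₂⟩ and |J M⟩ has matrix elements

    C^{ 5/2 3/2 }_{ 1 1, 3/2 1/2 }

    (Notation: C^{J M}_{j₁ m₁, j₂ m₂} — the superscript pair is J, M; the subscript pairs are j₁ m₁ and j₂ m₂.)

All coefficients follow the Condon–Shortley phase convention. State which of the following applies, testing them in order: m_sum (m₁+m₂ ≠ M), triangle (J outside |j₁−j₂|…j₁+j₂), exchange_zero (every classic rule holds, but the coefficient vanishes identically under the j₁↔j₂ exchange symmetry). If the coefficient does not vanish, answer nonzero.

m-sum: m₁+m₂ = 1+1/2 = 3/2, M = 3/2  ✓
triangle: |j₁−j₂| = 1/2 ≤ J = 5/2 ≤ j₁+j₂ = 5/2  ✓
exchange: j₁≠j₂ or m₁≠m₂ — the exchange symmetry imposes no constraint here
value check: CG = +√(3/5) = +0.774597 ≠ 0

nonzero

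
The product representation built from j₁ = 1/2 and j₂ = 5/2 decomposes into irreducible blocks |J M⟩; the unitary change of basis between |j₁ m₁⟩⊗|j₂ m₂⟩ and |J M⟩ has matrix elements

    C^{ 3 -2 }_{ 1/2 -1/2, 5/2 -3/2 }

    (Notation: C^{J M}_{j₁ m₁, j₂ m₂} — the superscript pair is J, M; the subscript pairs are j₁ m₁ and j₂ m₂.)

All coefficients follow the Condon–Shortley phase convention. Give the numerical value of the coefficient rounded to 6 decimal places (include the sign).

+0.912871

j₁+j₂−J=0  J+j₁−j₂=1  J−j₁+j₂=5  j₁+j₂+J+1=7
(j₁±m₁, j₂±m₂, J±M) = (0,1,1,4,1,5)
P² = 480
sum k=0..0:
  [0] +1/24 = 1/24
S = 1/24
C² = P²·S² = 5/6 ; C = +0.912871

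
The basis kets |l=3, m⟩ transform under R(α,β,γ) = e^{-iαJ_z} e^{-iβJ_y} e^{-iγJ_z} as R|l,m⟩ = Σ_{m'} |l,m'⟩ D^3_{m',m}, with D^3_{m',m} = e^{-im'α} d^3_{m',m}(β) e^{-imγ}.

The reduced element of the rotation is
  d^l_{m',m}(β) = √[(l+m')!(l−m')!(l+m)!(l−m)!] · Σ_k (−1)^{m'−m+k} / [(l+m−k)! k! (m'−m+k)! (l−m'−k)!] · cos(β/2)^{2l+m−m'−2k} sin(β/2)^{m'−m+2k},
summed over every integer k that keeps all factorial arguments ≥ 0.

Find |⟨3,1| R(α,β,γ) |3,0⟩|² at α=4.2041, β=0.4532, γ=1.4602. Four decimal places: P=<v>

P=0.3325

First d^3_{1,0}(β=0.4532), then the phase factors e^{-i(1)α} and e^{-i(0)γ}:
With c≡cos(β/2)=0.974436 and s≡sin(β/2)=0.224666, N=[24·2·6·6]^{1/2}=41.569219
The bounds max(0,m−m')=0 and min(l+m,l−m')=2 give 3 terms
  k=0: (−1)^1·41.5692/(12)·0.9744^5·0.2247^1 = -0.683744
  k=1: (−1)^2·41.5692/(4)·0.9744^3·0.2247^3 = +0.109039
  k=2: (−1)^3·41.5692/(12)·0.9744^1·0.2247^5 = -0.001932
d^3_{1,0}(0.4532) = -0.683744 +0.109039 -0.001932 = -0.576637
|D^3_{1,0}|² = |d^3_{1,0}(β)|² = (-0.576637)² = 0.332511 (the z-rotation phases have unit modulus)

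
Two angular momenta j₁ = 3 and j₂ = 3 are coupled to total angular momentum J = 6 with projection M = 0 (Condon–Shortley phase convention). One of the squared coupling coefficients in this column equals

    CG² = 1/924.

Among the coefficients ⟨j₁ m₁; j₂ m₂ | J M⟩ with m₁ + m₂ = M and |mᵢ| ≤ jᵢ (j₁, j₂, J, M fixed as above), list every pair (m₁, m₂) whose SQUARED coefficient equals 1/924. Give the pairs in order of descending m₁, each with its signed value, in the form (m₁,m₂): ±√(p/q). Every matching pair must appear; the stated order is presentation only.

(3,-3): +√(1/924); (-3,3): +√(1/924)

Admissible pairs with m₁+m₂ = M = 0: (-3,3), (-2,2), (-1,1), (0,0), (1,-1), (2,-2), (3,-3)
  (m₁,m₂)=(3,-3): CG² = 1/924, CG = +√(1/924)   ← matches the target
  (m₁,m₂)=(2,-2): CG² = 3/77, CG = +√(3/77)
  (m₁,m₂)=(1,-1): CG² = 75/308, CG = +√(75/308)
  (m₁,m₂)=(0,0): CG² = 100/231, CG = +√(100/231)
  (m₁,m₂)=(-1,1): CG² = 75/308, CG = +√(75/308)
  (m₁,m₂)=(-2,2): CG² = 3/77, CG = +√(3/77)
  (m₁,m₂)=(-3,3): CG² = 1/924, CG = +√(1/924)   ← matches the target
Pairs with CG² = 1/924: (3,-3): +√(1/924); (-3,3): +√(1/924)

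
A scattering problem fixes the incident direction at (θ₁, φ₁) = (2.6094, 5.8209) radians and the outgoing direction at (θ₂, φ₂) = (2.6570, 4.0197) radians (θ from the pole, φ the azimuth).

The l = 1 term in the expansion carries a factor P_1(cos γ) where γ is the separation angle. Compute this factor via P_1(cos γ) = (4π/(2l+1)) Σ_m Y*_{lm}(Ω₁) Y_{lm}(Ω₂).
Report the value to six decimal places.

0.708502

Summing Y*_{l m}(θ₁,φ₁)·Y_{l m}(θ₂,φ₂) over m ∈ [−1, 1]; prefactor 4π/(2·1+1) = 4.188790:
  term(m=-1) = (-0.006444, 0.027470)   from Y*(Ω₁)=(0.156910, -0.078188), Y(Ω₂)=(-0.102783, 0.123854)
  term(m=+0) = (0.182030, 0.000000)   from Y*(Ω₁)=(-0.421027, -0.000000), Y(Ω₂)=(-0.432347, 0.000000)
  term(m=+1) = (-0.006444, -0.027470)   from Y*(Ω₁)=(-0.156910, -0.078188), Y(Ω₂)=(0.102783, 0.123854)
Total Σ_m = (0.169142, 0.000000). Multiply by 4.188790: (0.708502, 0.000000). P_1(cos γ) = 0.708502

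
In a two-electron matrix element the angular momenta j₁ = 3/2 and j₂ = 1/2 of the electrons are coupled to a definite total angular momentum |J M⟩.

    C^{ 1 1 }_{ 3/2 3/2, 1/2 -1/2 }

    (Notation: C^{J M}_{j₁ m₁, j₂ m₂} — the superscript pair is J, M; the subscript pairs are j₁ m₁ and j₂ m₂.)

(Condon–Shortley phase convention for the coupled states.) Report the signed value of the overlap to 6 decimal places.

triangle: 1!×2!×0!/4! = 2/24
(j±m)!: 3!×0!×0!×1!×2!×0! = 12
prefactor² = (2J+1)×Δ×N² = 3
  k=0: +1/(0!×1!×0!×0!×2!×0!) = 1/2
Σ = 1/2  ⇒  CG² = 3×(1/2)² = 3/4
CG = +√(3/4) = +0.866025

+√(3/4) ≈ +0.866025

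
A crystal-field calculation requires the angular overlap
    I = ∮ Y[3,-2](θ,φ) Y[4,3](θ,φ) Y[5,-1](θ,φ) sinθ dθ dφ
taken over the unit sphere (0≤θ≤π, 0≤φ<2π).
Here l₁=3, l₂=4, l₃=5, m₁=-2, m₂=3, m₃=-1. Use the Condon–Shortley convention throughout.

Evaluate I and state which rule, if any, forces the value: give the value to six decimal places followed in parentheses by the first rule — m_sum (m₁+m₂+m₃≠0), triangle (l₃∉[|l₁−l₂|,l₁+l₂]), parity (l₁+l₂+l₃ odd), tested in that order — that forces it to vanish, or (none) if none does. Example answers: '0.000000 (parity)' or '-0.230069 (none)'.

Rules hold: Σm=0, L=12 even, 1≤5≤7.
N = 7·9·11 = 693
Δ = 2!·4!·6!/13! = 1/180180
Racah Σ t=0..2: t=0:+1/576 t=1:−1/144 t=2:+1/576 = -1/288
⇒ 3j(3 4 5; 0 0 0)² = 20/1001, sgn +1
Racah Σ t=1..2: t=1:−1/17280 t=2:+1/1440 = 11/17280
⇒ 3j(3 4 5; -2 3 -1)² = 11/468, sgn +1
4πI² = N·(3j₀)²·(3jₘ)² = 55/169
I = +1·√(0.325444/4π) = 0.16092854
No selection rule forces the value: the integral is nonzero (none).

0.160929 (none)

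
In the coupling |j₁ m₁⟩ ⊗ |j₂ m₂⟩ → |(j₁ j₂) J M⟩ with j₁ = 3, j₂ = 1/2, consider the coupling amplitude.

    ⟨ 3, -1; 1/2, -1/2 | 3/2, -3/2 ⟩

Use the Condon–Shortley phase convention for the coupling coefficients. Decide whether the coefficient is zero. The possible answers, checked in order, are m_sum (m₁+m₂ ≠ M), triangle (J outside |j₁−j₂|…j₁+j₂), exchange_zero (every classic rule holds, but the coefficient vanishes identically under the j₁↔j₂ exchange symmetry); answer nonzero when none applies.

m-sum: m₁+m₂ = -1+(-1/2) = -3/2, M = -3/2  ✓
triangle: need |j₁−j₂| ≤ J ≤ j₁+j₂, i.e. J ∈ [5/2, 7/2]; J = 3/2 is outside ✗ ⇒ coefficient is 0

triangle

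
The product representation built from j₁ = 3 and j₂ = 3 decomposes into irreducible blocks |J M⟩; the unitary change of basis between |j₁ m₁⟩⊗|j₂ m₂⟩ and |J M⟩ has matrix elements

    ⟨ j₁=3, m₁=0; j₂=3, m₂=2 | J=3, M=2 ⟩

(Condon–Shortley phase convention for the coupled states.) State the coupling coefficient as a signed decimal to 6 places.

+0.408248

√[7·3!3!3!/10! · 3!3!5!1!5!1!] = √(216)
  +(−1)^2/∏(2,1,1,3,2,0)! = 1/24  (running 1/24)
  +(−1)^3/∏(3,0,0,2,3,1)! = -1/72  (running 1/36)
⟨..|..⟩ = √(216)·(1/36) = +0.408248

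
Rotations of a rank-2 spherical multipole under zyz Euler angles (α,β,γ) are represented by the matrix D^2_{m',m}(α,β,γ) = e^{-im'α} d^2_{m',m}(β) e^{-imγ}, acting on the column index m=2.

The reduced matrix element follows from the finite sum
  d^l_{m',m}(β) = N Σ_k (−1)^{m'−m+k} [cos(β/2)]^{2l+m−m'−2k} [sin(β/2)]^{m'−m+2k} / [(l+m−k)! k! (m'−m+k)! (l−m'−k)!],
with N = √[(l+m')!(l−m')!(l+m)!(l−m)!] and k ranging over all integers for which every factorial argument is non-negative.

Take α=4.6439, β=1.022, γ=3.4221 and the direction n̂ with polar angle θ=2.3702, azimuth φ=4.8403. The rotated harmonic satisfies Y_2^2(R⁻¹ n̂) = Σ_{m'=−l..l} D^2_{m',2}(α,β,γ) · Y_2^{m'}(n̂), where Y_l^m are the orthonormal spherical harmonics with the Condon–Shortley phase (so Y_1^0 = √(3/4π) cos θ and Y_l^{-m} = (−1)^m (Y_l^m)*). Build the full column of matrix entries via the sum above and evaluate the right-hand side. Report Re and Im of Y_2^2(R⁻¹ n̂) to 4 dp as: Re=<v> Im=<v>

Re=0.3548 Im=-0.1027

Need the full column D^2_{m',2} for m'=−2..2 at α=4.6439, β=1.0220, γ=3.4221.
cos(β/2)=0.872256, sin(β/2)=0.489050
d^2_{-2,2}: single k=4 term ⇒ +0.057202;  D = -0.043824+0.036763i
d^2_{-1,2}: single k=3 term ⇒ +0.204048;  D = -0.120132-0.164936i
d^2_{0,2}: single k=2 term ⇒ +0.445728;  D = +0.377405-0.237147i
d^2_{1,2}: single k=1 term ⇒ +0.649105;  D = +0.306931+0.571953i
d^2_{2,2}: single k=0 term ⇒ +0.578863;  D = -0.527596+0.238169i
Y_2^{m'}(θ=2.3702,φ=4.8403) and Σ D·Y over m':
  (-0.0438+0.0368i)·(-0.1816+0.0475i)  (-0.1201-0.1649i)·(-0.0493-0.3830i)  (+0.3774-0.2371i)·(+0.1709+0.0000i)  (+0.3069+0.5720i)·(+0.0493-0.3830i)  (-0.5276+0.2382i)·(-0.1816-0.0475i)
Y_2^2(R⁻¹ n̂) = +0.354773-0.102734i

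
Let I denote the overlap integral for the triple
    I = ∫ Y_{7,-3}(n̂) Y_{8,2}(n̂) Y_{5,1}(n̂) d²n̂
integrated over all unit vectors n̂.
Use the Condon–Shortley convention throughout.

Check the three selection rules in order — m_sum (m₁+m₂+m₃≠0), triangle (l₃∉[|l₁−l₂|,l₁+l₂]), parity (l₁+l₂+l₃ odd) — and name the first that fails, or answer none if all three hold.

none

azimuthal sum: -3 + 2 + 1 = 0  ✓
1 ≤ 5 ≤ 15 (triangle on l)  ✓
L = 7 + 8 + 5 = 20 (even)  ✓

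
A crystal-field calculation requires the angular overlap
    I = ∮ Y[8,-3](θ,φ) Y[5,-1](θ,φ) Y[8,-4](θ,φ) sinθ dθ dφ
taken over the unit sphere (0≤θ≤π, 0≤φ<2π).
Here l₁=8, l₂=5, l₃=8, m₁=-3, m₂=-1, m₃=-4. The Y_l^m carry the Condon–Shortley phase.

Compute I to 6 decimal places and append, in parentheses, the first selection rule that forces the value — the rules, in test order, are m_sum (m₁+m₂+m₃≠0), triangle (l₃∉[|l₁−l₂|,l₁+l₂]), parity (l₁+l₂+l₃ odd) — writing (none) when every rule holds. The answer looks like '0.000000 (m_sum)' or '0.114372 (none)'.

0.000000 (m_sum)

-3 − 1 − 4 = -8 ≠ 0: azimuthal integral kills it; I = 0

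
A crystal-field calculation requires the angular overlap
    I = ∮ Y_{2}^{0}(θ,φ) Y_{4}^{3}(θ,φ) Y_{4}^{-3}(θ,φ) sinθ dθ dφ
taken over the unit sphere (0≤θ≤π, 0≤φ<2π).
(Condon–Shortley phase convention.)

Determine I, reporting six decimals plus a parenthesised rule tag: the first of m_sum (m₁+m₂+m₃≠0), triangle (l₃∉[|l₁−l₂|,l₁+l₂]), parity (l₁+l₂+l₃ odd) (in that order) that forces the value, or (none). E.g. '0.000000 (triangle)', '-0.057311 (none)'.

0.057344 (none)

Checks pass: Σm=0; 10 even; l₃=4∈[2,6].
(2·2+1)(2·4+1)(2·4+1) = 405
Δ: 2! 2! 6! / 11! → 1/13860
sum: t=0:+1/192 t=1:−1/36 t=2:+1/192 = -5/288
3j²(2 4 4; 0 0 0) = Δ·Π!·Σ² = 20/693  (sign -1)
sum: t=1:−1/720 t=2:+1/480 = 1/1440
3j²(2 4 4; 0 3 -3) = Δ·Π!·Σ² = 7/1980  (sign -1)
combine: 4πI² = 405·20/693·7/1980 = 5/121
take √, sign +1: I = 0.05734392
No selection rule forces the value: the integral is nonzero (none).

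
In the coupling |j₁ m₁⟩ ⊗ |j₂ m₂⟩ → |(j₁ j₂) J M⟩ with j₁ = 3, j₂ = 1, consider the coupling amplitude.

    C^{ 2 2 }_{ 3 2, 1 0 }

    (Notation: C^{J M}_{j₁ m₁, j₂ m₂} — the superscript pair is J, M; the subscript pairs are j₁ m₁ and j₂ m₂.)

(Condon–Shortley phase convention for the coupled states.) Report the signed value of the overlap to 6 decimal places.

j₁+j₂−J=2  J+j₁−j₂=4  J−j₁+j₂=0  j₁+j₂+J+1=7
(j₁±m₁, j₂±m₂, J±M) = (5,1,1,1,4,0)
P² = 960/7
sum k=1..1:
  [1] −1/24 = -1/24
S = -1/24
C² = P²·S² = 5/21 ; C = -0.487950

-0.487950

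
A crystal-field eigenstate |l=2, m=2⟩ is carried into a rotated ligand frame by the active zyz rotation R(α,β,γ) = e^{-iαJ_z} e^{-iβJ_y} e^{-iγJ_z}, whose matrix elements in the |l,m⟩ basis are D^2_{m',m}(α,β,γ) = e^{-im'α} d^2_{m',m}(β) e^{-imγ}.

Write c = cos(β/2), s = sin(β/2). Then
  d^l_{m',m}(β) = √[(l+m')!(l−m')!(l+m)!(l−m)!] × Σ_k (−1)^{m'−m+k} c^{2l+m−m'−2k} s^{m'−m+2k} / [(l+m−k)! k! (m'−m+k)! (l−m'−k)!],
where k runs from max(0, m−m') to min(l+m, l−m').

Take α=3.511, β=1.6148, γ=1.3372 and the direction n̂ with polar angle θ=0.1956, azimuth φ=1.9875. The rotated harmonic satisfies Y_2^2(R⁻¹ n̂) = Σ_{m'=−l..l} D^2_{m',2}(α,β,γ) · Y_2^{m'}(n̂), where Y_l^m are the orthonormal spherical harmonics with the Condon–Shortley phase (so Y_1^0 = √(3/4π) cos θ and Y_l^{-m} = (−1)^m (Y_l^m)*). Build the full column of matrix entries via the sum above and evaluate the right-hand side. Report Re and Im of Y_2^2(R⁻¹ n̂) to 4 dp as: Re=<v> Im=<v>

Re=-0.2523 Im=-0.2919

Need the full column D^2_{m',2} for m'=−2..2 at α=3.5110, β=1.6148, γ=1.3372.
cos(β/2)=0.691379, sin(β/2)=0.722492
d^2_{-2,2}: single k=4 term ⇒ +0.272479;  D = -0.097207-0.254549i
d^2_{-1,2}: single k=3 term ⇒ +0.521489;  D = +0.349393+0.387138i
d^2_{0,2}: single k=2 term ⇒ +0.611187;  D = -0.545690-0.275268i
d^2_{1,2}: single k=1 term ⇒ +0.477543;  D = +0.475261+0.046622i
d^2_{2,2}: single k=0 term ⇒ +0.228489;  D = -0.220112+0.061302i
Y_2^{m'}(θ=0.1956,φ=1.9875) and Σ D·Y over m':
  (-0.0972-0.2545i)·(-0.0098+0.0108i)  (+0.3494+0.3871i)·(-0.0596-0.1347i)  (-0.5457-0.2753i)·(+0.5950+0.0000i)  (+0.4753+0.0466i)·(+0.0596-0.1347i)  (-0.2201+0.0613i)·(-0.0098-0.0108i)
Y_2^2(R⁻¹ n̂) = -0.252261-0.291938i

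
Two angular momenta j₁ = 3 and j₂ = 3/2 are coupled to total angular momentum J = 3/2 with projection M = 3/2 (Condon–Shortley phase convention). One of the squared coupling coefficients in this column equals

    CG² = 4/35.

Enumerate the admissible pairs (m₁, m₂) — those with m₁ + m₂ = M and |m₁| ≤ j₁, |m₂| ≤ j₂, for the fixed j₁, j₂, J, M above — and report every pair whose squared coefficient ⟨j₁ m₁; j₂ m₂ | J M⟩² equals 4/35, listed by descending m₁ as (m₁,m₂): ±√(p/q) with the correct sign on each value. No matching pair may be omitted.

Admissible pairs with m₁+m₂ = M = 3/2: (0,3/2), (1,1/2), (2,-1/2), (3,-3/2)
  (m₁,m₂)=(3,-3/2): CG² = 4/7, CG = +√(4/7)
  (m₁,m₂)=(2,-1/2): CG² = 2/7, CG = −√(2/7)
  (m₁,m₂)=(1,1/2): CG² = 4/35, CG = +√(4/35)   ← matches the target
  (m₁,m₂)=(0,3/2): CG² = 1/35, CG = −√(1/35)
Pairs with CG² = 4/35: (1,1/2): +√(4/35)

(1,1/2): +√(4/35)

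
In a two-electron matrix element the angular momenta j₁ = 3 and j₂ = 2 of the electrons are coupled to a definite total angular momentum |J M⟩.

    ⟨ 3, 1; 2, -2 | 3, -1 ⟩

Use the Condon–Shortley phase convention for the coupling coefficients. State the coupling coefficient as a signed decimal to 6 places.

j₁+j₂−J=2  J+j₁−j₂=4  J−j₁+j₂=2  j₁+j₂+J+1=9
(j₁±m₁, j₂±m₂, J±M) = (4,2,0,4,2,4)
P² = 512/5
sum k=0..0:
  [0] +1/16 = 1/16
S = 1/16
C² = P²·S² = 2/5 ; C = +0.632456

+√(2/5) ≈ +0.632456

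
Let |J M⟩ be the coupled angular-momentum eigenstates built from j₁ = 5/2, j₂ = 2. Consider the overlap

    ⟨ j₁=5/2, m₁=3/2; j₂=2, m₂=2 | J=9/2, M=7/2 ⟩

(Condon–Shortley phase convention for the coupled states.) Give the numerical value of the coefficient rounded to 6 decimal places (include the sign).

+√(5/9) ≈ +0.745356

j₁+j₂−J=0  J+j₁−j₂=5  J−j₁+j₂=4  j₁+j₂+J+1=10
(j₁±m₁, j₂±m₂, J±M) = (4,1,4,0,8,1)
P² = 184320
sum k=0..0:
  [0] +1/576 = 1/576
S = 1/576
C² = P²·S² = 5/9 ; C = +0.745356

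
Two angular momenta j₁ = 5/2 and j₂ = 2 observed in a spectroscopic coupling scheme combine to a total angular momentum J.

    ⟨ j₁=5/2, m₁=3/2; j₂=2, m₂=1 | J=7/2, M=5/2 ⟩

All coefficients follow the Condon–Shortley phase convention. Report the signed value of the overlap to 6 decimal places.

+√(1/63) ≈ +0.125988

√[8·1!4!3!/9! · 4!1!3!1!6!1!] = √(2304/7)
  +(−1)^0/∏(0,1,1,3,3,0)! = 1/36  (running 1/36)
  +(−1)^1/∏(1,0,0,2,4,1)! = -1/48  (running 1/144)
⟨..|..⟩ = √(2304/7)·(1/144) = +0.125988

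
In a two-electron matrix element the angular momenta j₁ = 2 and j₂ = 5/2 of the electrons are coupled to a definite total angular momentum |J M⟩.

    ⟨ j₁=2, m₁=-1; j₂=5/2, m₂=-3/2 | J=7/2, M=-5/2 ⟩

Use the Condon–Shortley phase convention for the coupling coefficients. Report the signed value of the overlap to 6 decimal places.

j₁+j₂−J=1  J+j₁−j₂=3  J−j₁+j₂=4  j₁+j₂+J+1=9
(j₁±m₁, j₂±m₂, J±M) = (1,3,1,4,1,6)
P² = 2304/7
sum k=0..1:
  [0] +1/36 = 1/36
  [1] −1/48 = -1/48
S = 1/144
C² = P²·S² = 1/63 ; C = +0.125988

+0.125988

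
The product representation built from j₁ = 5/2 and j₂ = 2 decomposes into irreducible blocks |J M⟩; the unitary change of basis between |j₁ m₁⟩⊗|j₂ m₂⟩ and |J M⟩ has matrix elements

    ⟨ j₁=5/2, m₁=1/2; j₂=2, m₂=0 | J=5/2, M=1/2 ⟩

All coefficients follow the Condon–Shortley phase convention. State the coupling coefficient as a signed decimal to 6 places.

√[6·2!3!2!/8! · 3!2!2!2!3!2!] = √(72/35)
  +(−1)^0/∏(0,2,2,2,1,0)! = 1/8  (running 1/8)
  +(−1)^1/∏(1,1,1,1,2,1)! = -1/2  (running -3/8)
  +(−1)^2/∏(2,0,0,0,3,2)! = 1/24  (running -1/3)
⟨..|..⟩ = √(72/35)·(-1/3) = -0.478091

-0.478091  (= −√(8/35))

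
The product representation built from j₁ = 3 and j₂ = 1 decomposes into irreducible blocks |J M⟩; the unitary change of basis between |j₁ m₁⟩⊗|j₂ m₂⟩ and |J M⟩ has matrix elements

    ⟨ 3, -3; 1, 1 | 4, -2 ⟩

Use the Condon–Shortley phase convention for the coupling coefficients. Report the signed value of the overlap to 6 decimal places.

j₁+j₂−J=0  J+j₁−j₂=6  J−j₁+j₂=2  j₁+j₂+J+1=9
(j₁±m₁, j₂±m₂, J±M) = (0,6,2,0,2,6)
P² = 518400/7
sum k=0..0:
  [0] +1/1440 = 1/1440
S = 1/1440
C² = P²·S² = 1/28 ; C = +0.188982

+0.188982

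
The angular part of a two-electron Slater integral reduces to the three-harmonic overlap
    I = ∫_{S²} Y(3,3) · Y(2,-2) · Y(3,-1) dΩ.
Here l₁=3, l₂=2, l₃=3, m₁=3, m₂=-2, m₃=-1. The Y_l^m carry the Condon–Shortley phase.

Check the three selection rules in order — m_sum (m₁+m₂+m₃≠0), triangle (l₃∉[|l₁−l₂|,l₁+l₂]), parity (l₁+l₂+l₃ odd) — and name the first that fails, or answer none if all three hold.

none

Σmᵢ = 0  ✓
l₃∈[|l₁−l₂|,l₁+l₂]=[1,5], have l₃=3  ✓
Σlᵢ = 8 ⇒ even  ✓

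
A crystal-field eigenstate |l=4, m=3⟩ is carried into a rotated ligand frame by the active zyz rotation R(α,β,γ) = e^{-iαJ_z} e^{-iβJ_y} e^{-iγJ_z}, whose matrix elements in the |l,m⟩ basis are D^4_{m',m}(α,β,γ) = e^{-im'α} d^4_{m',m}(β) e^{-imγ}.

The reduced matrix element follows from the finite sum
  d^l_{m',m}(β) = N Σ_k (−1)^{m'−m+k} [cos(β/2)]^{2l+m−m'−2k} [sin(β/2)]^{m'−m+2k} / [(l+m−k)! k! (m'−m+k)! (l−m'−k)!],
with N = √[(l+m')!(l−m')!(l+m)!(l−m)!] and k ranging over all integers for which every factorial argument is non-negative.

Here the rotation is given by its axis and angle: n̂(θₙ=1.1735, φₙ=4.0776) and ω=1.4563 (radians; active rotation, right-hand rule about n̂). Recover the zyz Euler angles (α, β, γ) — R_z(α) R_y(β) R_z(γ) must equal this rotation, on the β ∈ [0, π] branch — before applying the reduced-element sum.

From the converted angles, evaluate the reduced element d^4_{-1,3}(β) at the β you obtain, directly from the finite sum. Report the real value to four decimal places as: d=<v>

d=0.4649

Axis–angle → zyz. n̂ = (sinθₙcosφₙ, sinθₙsinφₙ, cosθₙ) = (-0.546819, -0.742480, +0.386927), ω = 1.4563.
R = I cosω + sinω [n̂]ₓ + (1−cosω) n̂n̂ᵀ gives
  R = [+0.379096, -0.024775, -0.925026; +0.744011, +0.602542, +0.288774; +0.550212, -0.797702, +0.246855]
β = atan2(√(R₁₃²+R₂₃²), R₃₃) = 1.321363; α = atan2(R₂₃, R₁₃) mod 2π = 2.839000; γ = atan2(R₃₂, −R₃₁) mod 2π = 4.108578
d^4_{-1,3}(β=1.3214) via the finite sum:
c=cos(1.321363/2)=0.789574, s=sin(1.321363/2)=0.613655; N=√[6·120·5040·1]=1904.940944
k: max(0,(3)−(-1))=4 … min(4+(3),4−(-1))=5
  k=4: (−1)^0·1904.9409/(144)·0.7896^4·0.6137^4 = +0.729102
  k=5: (−1)^1·1904.9409/(240)·0.7896^2·0.6137^6 = -0.264243
d^4_{-1,3}(1.3214) = +0.729102 -0.264243 = +0.464860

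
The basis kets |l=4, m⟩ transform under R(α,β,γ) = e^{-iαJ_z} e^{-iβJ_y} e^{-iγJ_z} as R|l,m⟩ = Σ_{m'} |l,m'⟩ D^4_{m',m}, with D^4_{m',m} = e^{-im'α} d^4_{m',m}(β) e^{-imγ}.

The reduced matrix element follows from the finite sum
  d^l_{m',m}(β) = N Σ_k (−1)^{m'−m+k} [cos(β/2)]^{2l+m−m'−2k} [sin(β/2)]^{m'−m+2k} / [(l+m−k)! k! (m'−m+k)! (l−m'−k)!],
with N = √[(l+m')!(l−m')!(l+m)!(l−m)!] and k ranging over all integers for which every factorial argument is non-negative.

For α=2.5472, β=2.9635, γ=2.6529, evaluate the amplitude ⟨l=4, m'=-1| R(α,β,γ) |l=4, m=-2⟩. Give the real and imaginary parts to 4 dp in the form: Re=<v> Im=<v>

D^4_{-1,-2}(2.5472,2.9635,2.6529) = e^{-i·-1·2.5472}·d^4_{-1,-2}(2.9635)·e^{-i·-2·2.6529}. Compute d first:
Half-angle: c=0.088929, s=0.996038. N=√(6·120·2·720)=1018.233765
k∈{0,1,2} keeps every argument non-negative
  k=0: (−1)^1·1018.2338/(240)·0.0889^7·0.9960^1 = -0.000000
  k=1: (−1)^2·1018.2338/(48)·0.0889^5·0.9960^3 = +0.000117
  k=2: (−1)^3·1018.2338/(72)·0.0889^3·0.9960^5 = -0.009750
d^4_{-1,-2}(2.9635) = -0.000000 +0.000117 -0.009750 = -0.009634
D = (-0.828489+0.560006i)·(-0.009634)·(+0.559192-0.829038i) = -0.000009-0.009634i

Re=0.0000 Im=-0.0096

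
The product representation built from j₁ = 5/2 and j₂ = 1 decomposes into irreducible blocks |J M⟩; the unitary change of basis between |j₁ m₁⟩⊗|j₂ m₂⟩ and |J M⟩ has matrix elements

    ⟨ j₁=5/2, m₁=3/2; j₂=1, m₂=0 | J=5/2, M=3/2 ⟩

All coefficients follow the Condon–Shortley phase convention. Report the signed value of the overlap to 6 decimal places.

√[6·1!4!1!/7! · 4!1!1!1!4!1!] = √(576/35)
  +(−1)^0/∏(0,1,1,1,3,0)! = 1/6  (running 1/6)
  +(−1)^1/∏(1,0,0,0,4,1)! = -1/24  (running 1/8)
⟨..|..⟩ = √(576/35)·(1/8) = +0.507093

+√(9/35) = +0.507093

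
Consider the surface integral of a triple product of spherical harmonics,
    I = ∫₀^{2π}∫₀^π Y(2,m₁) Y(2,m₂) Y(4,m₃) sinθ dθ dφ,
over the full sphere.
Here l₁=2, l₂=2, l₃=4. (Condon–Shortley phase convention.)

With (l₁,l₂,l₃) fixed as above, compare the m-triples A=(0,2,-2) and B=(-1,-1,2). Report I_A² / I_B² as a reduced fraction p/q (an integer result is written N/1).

3/8

l's match ⇒ only the (l;m) 3-j factors differ between A and B.
A: triangle coeff Δ(2,2,4) = 1/630; Σ_t [0,0]: t=0:+1/96 = 1/96; (3j)²=1/42 [(2 2 4; 0 2 -2)], sign=+1
B: triangle coeff Δ(2,2,4) = 1/630; Σ_t [0,0]: t=0:+1/36 = 1/36; (3j)²=4/63 [(2 2 4; -1 -1 2)], sign=+1
I_A²/I_B² = (1/42)/(4/63) = 3/8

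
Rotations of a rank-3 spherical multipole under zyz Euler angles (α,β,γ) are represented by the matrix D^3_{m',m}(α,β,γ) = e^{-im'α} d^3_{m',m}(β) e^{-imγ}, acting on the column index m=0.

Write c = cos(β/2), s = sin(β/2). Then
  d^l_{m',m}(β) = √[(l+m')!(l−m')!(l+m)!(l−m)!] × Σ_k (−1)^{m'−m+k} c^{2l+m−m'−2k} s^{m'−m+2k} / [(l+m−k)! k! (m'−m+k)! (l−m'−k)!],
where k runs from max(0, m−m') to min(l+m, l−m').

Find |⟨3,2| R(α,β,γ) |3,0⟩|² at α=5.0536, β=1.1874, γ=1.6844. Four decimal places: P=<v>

P=0.1941

First d^3_{2,0}(β=1.1874), then the phase factors e^{-i(2)α} and e^{-i(0)γ}:
c=cos(1.187400/2)=0.828876, s=sin(1.187400/2)=0.559432; N=√[120·1·6·6]=65.726707
k: max(0,(0)−(2))=0 … min(3+(0),3−(2))=1
  k=0: (−1)^2·65.7267/(12)·0.8289^4·0.5594^2 = +0.809122
  k=1: (−1)^3·65.7267/(12)·0.8289^2·0.5594^4 = -0.368577
d^3_{2,0}(1.1874) = +0.809122 -0.368577 = +0.440545
|D^3_{2,0}|² = |d^3_{2,0}(β)|² = (+0.440545)² = 0.194080 (the z-rotation phases have unit modulus)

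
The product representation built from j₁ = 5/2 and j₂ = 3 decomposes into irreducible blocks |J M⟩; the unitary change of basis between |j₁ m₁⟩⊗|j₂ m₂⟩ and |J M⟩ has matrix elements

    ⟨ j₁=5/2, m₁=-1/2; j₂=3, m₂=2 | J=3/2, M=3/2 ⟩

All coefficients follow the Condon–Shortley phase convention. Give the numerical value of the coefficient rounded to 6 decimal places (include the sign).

triangle: 4!*1!*2!/8! = 48/40320
(j±m)!: 2!*3!*5!*1!*3!*0! = 8640
prefactor² = (2J+1)*Δ*N² = 288/7
  k=3: −1/(3!*1!*0!*2!*1!*0!) = -1/12
Σ = -1/12  ⇒  CG² = 288/7*(-1/12)² = 2/7
CG = −√(2/7) = -0.534522

-0.534522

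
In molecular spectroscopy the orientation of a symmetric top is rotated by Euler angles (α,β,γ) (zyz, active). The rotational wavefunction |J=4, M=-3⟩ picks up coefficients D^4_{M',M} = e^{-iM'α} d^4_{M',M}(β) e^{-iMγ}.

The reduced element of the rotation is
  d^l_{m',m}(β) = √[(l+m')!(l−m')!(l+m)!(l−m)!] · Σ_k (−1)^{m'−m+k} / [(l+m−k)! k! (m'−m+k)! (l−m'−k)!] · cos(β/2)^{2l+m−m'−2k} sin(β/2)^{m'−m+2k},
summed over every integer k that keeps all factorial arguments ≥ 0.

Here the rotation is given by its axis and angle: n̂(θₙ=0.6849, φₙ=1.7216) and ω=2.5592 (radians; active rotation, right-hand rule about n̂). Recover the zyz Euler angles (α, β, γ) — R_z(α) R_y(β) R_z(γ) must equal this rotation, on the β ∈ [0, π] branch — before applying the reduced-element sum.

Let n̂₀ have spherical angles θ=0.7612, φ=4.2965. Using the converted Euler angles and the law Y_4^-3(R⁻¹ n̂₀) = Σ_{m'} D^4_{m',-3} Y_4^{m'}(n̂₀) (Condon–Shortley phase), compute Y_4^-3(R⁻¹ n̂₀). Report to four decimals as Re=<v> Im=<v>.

Re=-0.3594 Im=-0.1824

Axis–angle → zyz. n̂ = (sinθₙcosφₙ, sinθₙsinφₙ, cosθₙ) = (-0.095037, +0.625416, +0.774482), ω = 2.5592.
R = I cosω + sinω [n̂]ₓ + (1−cosω) n̂n̂ᵀ gives
  R = [-0.818574, -0.535060, +0.208919; +0.316907, -0.117339, +0.941170; -0.479068, +0.836625, +0.265615]
β = atan2(√(R₁₃²+R₂₃²), R₃₃) = 1.301954; α = atan2(R₂₃, R₁₃) mod 2π = 1.352360; γ = atan2(R₃₂, −R₃₁) mod 2π = 1.050753
Need the full column D^4_{m',-3} for m'=−4..4 at α=1.3524, β=1.3020, γ=1.0508.
cos(β/2)=0.795492, sin(β/2)=0.605964
d^4_{-4,-3}: single k=1 term ⇒ +0.345496;  D = -0.224607+0.262524i
d^4_{-3,-3}: k∈[0..1] ⇒ +0.160357 -0.651339 = -0.490982;  D = -0.295038-0.392449i
d^4_{-2,-3}: k∈[0..1] ⇒ -0.457048 +0.795619 = +0.338571;  D = +0.308282-0.139972i
d^4_{-1,-3}: k∈[0..1] ⇒ +0.738549 -0.714249 = +0.024299;  D = -0.005012-0.023777i
d^4_{0,-3}: k∈[0..1] ⇒ -0.838656 +0.486638 = -0.352018;  D = +0.351998+0.003754i
d^4_{1,-3}: k∈[0..1] ⇒ +0.714249 -0.248670 = +0.465579;  D = -0.105734+0.453414i
d^4_{2,-3}: k∈[0..1] ⇒ -0.461665 +0.089295 = -0.372370;  D = -0.335697-0.161142i
d^4_{3,-3}: k∈[0..1] ⇒ +0.219306 -0.018179 = +0.201127;  D = +0.124261-0.158149i
d^4_{4,-3}: single k=0 term ⇒ -0.067501;  D = +0.042778+0.052215i
Y_4^{m'}(θ=0.7612,φ=4.2965) and Σ D·Y over m':
  (-0.2246+0.2625i)·(-0.0093+0.0998i)  (-0.2950-0.3924i)·(+0.2820-0.0944i)  (+0.3083-0.1400i)·(-0.2862-0.3140i)  (-0.0050-0.0238i)·(-0.0639+0.1447i)  (+0.3520+0.0038i)·(-0.3288+0.0000i)  (-0.1057+0.4534i)·(+0.0639+0.1447i)  (-0.3357-0.1611i)·(-0.2862+0.3140i)  (+0.1243-0.1581i)·(-0.2820-0.0944i)  (+0.0428+0.0522i)·(-0.0093-0.0998i)
Y_4^-3(R⁻¹ n̂) = -0.359396-0.182376i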